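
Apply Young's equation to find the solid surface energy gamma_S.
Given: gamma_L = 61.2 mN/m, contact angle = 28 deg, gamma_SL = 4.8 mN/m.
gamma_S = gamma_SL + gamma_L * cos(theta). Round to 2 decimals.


theta_rad = 28 * pi/180 = 0.488692
gamma_S = 4.8 + 61.2 * cos(0.488692)
= 58.84 mN/m

58.84


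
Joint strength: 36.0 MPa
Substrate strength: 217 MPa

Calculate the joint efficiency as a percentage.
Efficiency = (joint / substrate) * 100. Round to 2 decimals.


Efficiency = (36.0 / 217) * 100 = 16.59%

16.59


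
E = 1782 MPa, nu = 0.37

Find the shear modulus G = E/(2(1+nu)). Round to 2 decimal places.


G = 1782 / (2 * 1.37)
= 650.36 MPa

650.36


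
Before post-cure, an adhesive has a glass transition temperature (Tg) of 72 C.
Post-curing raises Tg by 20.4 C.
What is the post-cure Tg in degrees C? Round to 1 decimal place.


Tg_post = Tg_base + delta_Tg
= 72 + 20.4
= 92.4 C

92.4


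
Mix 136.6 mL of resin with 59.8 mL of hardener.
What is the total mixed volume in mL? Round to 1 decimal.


Total = 136.6 + 59.8 = 196.4 mL

196.4


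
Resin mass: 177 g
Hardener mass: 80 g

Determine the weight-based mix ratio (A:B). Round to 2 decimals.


Ratio = 177 / 80 = 2.21

2.21


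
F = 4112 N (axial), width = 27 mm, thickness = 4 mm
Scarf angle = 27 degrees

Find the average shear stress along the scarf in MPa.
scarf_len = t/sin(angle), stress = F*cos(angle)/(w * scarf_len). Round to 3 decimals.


scarf_len = 4/sin(27 deg) = 8.8108
cos(27 deg) = 0.891007
stress = 4112*0.891007/(27*8.8108) = 15.401 MPa

15.401


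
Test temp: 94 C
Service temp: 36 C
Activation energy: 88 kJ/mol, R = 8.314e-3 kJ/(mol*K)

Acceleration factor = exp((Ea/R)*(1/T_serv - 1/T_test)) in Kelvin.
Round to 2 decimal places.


AF = exp((88/0.008314)*(1/309.15 - 1/367.15))
= 223.33

223.33


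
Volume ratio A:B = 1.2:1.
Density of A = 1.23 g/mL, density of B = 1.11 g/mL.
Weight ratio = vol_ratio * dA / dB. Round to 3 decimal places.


Wt ratio = 1.2 * 1.23 / 1.11
= 1.330

1.330


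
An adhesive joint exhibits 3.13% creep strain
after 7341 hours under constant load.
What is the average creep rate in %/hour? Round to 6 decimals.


Creep rate = strain / time
= 3.13 / 7341
= 0.000426 %/h

0.000426


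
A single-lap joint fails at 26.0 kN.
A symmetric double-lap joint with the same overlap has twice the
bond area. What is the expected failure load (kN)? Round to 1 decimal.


Double-lap load = 2 * 26.0 = 52.0 kN

52.0


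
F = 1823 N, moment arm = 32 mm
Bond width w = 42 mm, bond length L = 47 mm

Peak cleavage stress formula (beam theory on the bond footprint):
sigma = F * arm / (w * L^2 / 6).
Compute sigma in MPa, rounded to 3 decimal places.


sigma = (1823 * 32) / (42 * 2209 / 6)
= 58336 * 6 / 92778
= 350016 / 92778
= 3.773 MPa

3.773


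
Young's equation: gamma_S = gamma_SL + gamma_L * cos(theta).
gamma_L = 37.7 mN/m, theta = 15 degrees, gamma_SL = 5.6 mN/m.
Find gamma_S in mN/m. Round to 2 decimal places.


cos(15 deg) = 0.965926
gamma_S = 5.6 + 37.7 * 0.965926
= 42.02 mN/m

42.02


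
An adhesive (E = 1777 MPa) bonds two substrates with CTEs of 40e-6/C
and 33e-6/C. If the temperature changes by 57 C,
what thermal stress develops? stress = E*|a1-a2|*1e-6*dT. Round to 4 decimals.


Stress = 1777 * |40 - 33| * 1e-6 * 57
= 0.7090 MPa

0.7090


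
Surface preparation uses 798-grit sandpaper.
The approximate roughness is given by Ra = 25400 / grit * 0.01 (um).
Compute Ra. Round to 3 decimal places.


Ra = 25400 / 798 * 0.01
= 254 / 798
= 0.318 um

0.318


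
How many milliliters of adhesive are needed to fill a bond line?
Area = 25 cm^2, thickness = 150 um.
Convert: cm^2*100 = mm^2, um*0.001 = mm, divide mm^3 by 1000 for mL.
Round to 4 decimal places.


= (25 * 100) * (150 * 0.001) / 1000
= 0.3750 mL

0.3750


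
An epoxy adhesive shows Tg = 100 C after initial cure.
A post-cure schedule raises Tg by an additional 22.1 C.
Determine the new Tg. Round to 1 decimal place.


New Tg = 100 + 22.1
= 122.1 C

122.1


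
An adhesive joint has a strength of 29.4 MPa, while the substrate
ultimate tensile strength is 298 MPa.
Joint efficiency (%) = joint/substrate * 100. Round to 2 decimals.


Efficiency = 29.4 / 298 * 100
= 9.87%

9.87


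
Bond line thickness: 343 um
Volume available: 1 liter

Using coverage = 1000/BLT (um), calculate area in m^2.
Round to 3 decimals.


1 L = 1e6 mm^3, thickness = 343 um = 0.343 mm
Area = 1e6 / 0.343 mm^2 = (1e6 / 0.343) / 1e6 m^2 = 1000 / 343 m^2
= 2.915 m^2

2.915


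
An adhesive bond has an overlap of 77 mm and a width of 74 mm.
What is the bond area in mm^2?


Bond area = overlap * width
= 77 * 74
= 5698 mm^2

5698


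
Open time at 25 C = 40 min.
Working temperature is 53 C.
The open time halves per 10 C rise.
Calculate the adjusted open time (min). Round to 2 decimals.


factor = 2^((53 - 25) / 10) = 6.9644
ot = 40 / 6.9644 = 5.74 min

5.74


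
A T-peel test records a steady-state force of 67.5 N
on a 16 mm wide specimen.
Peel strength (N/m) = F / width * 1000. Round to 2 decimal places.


Peel strength = 67.5 / 16 * 1000
= 4218.75 N/m

4218.75


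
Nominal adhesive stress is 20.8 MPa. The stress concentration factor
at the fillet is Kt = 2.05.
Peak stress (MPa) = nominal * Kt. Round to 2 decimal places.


Peak = 20.8 * 2.05 = 42.64 MPa

42.64


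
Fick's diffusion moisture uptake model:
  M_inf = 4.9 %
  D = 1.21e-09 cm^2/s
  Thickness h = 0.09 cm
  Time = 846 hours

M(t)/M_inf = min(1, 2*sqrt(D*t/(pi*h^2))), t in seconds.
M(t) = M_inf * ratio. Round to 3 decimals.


t_sec = 846 * 3600 = 3045600
ratio = 2*sqrt(1.21e-09*3045600/(pi*0.09^2))
= min(1, 0.761100)
= 0.761100
M(t) = 4.9 * 0.761100 = 3.729 %

3.729


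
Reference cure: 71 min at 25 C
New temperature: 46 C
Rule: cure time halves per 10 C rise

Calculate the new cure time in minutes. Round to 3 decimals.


factor = 2^((46-25)/10) = 4.2871
t_new = 71 / 4.2871 = 16.561 min

16.561


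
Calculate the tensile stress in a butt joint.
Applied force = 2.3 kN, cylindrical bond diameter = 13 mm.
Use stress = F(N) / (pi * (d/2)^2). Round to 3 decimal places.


A = pi * 6.5^2 = 132.7323 mm^2
sigma = 2300.0 / 132.7323 = 17.328 MPa

17.328


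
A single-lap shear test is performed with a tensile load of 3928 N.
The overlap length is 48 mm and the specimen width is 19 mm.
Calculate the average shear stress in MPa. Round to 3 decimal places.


Shear stress = F / (overlap * width)
= 3928 / (48 * 19)
= 3928 / 912
= 4.307 MPa

4.307


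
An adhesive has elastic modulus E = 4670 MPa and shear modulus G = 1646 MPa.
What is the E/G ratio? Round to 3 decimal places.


E/G = 4670 / 1646 = 2.837

2.837


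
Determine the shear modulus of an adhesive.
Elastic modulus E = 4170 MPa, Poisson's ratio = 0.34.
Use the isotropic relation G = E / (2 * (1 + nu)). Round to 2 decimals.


G = 4170 / (2*(1+0.34)) = 4170 / 2.68
= 1555.97 MPa

1555.97


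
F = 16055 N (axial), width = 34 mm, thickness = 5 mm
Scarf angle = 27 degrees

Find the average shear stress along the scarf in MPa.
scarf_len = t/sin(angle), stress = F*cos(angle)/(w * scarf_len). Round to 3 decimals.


scarf_len = 5/sin(27 deg) = 11.0134
cos(27 deg) = 0.891007
stress = 16055*0.891007/(34*11.0134) = 38.202 MPa

38.202


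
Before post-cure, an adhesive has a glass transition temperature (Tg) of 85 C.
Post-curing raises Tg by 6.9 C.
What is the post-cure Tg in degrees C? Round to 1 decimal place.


Tg_post = Tg_base + delta_Tg
= 85 + 6.9
= 91.9 C

91.9


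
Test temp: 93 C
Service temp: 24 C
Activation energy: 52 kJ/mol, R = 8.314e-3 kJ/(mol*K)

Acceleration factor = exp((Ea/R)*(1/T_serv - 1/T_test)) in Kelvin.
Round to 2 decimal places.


AF = exp((52/0.008314)*(1/297.15 - 1/366.15))
= 52.80

52.80


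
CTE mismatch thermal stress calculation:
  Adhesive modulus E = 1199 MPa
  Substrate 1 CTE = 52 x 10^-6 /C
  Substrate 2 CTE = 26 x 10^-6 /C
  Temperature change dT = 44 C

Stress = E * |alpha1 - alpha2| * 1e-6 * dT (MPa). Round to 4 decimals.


delta_alpha = |52 - 26| = 26 x 10^-6/C
Stress = 1199 * 26e-6 * 44
= 1.3717 MPa

1.3717


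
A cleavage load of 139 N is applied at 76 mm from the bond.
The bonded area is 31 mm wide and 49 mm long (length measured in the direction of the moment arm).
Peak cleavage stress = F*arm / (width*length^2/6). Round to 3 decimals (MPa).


Moment = 139 * 76 = 10564 N*mm
Section modulus = 31 * 2401 / 6 = 74431 / 6 mm^3
Stress = 10564 / (74431 / 6) = 63384 / 74431
= 0.852 MPa

0.852


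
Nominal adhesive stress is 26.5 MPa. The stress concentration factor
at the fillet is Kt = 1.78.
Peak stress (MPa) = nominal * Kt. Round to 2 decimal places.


Peak = 26.5 * 1.78 = 47.17 MPa

47.17


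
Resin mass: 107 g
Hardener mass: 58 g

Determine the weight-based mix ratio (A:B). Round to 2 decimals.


Ratio = 107 / 58 = 1.84

1.84


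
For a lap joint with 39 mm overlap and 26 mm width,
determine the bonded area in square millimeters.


Area = 39 * 26 = 1014 mm^2

1014


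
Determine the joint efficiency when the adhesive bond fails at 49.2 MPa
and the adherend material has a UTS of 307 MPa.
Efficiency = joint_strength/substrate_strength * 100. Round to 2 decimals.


Joint efficiency = 49.2 / 307 * 100
= 16.03%

16.03


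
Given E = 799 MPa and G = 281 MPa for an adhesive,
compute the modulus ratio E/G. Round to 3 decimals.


E/G ratio = 799 / 281 = 2.843

2.843


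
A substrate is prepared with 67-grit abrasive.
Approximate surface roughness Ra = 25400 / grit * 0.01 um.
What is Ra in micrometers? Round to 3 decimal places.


Ra = 25400 / 67 * 0.01 = 3.791 um

3.791


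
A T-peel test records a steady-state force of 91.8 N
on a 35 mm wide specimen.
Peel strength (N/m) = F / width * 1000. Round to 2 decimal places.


Peel strength = 91.8 / 35 * 1000
= 2622.86 N/m

2622.86


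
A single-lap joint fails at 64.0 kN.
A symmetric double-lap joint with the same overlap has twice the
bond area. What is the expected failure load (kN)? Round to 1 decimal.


Double-lap load = 2 * 64.0 = 128.0 kN

128.0


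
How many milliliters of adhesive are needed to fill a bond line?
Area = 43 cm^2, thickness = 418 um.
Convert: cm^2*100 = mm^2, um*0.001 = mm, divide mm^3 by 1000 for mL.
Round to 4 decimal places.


= (43 * 100) * (418 * 0.001) / 1000
= 1.7974 mL

1.7974


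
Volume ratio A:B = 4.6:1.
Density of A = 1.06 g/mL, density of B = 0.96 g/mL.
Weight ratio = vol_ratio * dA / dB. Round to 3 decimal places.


Wt ratio = 4.6 * 1.06 / 0.96
= 5.079

5.079


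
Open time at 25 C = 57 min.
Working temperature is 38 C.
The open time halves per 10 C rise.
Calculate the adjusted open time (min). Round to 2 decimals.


factor = 2^((38 - 25) / 10) = 2.4623
ot = 57 / 2.4623 = 23.15 min

23.15


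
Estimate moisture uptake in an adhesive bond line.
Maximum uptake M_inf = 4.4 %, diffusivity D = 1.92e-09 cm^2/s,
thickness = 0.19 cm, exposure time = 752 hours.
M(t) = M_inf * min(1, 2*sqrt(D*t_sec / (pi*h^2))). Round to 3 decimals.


Convert time: 752 h = 2707200 s
ratio = min(1, 2*sqrt(1.92e-09*2707200/(pi*0.19^2)))
= 0.428166
M(t) = 4.4 * 0.428166 = 1.884%

1.884


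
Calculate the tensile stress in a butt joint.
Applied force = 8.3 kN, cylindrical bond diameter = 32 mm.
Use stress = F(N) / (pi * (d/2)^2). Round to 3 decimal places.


A = pi * 16.0^2 = 804.2477 mm^2
sigma = 8300.0 / 804.2477 = 10.320 MPa

10.320


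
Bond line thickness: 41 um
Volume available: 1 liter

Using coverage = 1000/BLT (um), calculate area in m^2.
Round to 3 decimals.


1 L = 1e6 mm^3, thickness = 41 um = 0.041 mm
Area = 1e6 / 0.041 mm^2 = (1e6 / 0.041) / 1e6 m^2 = 1000 / 41 m^2
= 24.390 m^2

24.390


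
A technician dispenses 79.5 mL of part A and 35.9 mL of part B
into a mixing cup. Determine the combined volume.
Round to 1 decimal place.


Combined volume = 79.5 + 35.9
= 115.4 mL

115.4


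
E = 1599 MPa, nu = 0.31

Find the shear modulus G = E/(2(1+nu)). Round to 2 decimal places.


G = 1599 / (2 * 1.31)
= 610.31 MPa

610.31


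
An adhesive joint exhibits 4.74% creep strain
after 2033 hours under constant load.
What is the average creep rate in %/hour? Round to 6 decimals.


Creep rate = strain / time
= 4.74 / 2033
= 0.002332 %/h

0.002332


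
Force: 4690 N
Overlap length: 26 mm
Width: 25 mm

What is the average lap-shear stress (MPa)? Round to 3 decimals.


Average shear stress = F / (overlap * width)
= 4690 / (26 * 25)
= 7.215 MPa

7.215


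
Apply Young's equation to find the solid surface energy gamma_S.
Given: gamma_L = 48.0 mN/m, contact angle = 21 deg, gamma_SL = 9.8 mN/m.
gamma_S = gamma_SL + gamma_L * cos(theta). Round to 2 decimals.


theta_rad = 21 * pi/180 = 0.366519
gamma_S = 9.8 + 48.0 * cos(0.366519)
= 54.61 mN/m

54.61


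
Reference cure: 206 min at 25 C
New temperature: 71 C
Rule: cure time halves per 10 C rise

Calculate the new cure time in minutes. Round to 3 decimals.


factor = 2^((71-25)/10) = 24.2515
t_new = 206 / 24.2515 = 8.494 min

8.494


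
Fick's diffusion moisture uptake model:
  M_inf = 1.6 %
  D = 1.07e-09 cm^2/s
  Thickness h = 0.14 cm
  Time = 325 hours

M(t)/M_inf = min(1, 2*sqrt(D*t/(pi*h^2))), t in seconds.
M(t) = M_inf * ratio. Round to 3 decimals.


t_sec = 325 * 3600 = 1170000
ratio = 2*sqrt(1.07e-09*1170000/(pi*0.14^2))
= min(1, 0.285175)
= 0.285175
M(t) = 1.6 * 0.285175 = 0.456 %

0.456


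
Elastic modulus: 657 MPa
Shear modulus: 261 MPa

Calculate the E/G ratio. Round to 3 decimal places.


E / G = 657 / 261 = 2.517

2.517


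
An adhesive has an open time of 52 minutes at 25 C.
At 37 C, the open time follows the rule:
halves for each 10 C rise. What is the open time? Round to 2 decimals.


Factor = 2^((37-25)/10) = 2.2974
Open time = 52 / 2.2974 = 22.63 min

22.63


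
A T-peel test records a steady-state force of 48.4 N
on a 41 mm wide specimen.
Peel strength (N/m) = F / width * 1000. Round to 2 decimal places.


Peel strength = 48.4 / 41 * 1000
= 1180.49 N/m

1180.49


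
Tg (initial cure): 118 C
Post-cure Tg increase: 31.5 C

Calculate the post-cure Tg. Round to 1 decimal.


Post-cure Tg = 118 + 31.5 = 149.5 C

149.5


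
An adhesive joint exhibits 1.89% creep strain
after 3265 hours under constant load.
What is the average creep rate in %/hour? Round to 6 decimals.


Creep rate = strain / time
= 1.89 / 3265
= 0.000579 %/h

0.000579


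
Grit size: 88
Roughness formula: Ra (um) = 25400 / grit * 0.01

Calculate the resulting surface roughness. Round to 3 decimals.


Ra = 25400 / 88 * 0.01
= 2.886 um

2.886


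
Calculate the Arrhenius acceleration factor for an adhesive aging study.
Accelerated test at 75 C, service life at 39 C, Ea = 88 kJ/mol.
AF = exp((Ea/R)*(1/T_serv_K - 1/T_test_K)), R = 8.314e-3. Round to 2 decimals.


T_test = 348.15 K, T_serv = 312.15 K
Ea/R = 88 / 0.008314 = 10584.56
AF = exp(10584.56 * (1/312.15 - 1/348.15))
= 33.32

33.32


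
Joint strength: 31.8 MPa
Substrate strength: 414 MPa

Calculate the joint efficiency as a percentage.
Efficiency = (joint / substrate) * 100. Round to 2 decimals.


Efficiency = (31.8 / 414) * 100 = 7.68%

7.68


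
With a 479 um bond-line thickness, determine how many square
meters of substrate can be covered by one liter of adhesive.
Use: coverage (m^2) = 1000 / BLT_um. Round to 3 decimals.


Coverage = 1000 / 479 = 2.088 m^2

2.088


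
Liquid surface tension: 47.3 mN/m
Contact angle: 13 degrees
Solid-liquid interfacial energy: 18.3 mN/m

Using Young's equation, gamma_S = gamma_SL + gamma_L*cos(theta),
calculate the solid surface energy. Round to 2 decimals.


gamma_S = 18.3 + 47.3 * cos(13)
= 64.39 mN/m

64.39


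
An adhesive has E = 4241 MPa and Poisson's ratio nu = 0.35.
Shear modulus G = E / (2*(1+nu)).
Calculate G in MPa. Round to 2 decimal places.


G = 4241 / (2*(1+0.35))
= 4241 / 2.70
= 1570.74 MPa

1570.74


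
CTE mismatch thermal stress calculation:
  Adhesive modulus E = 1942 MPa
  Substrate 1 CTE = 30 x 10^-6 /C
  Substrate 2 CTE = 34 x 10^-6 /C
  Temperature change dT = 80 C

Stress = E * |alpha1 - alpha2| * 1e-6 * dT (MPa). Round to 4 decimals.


delta_alpha = |30 - 34| = 4 x 10^-6/C
Stress = 1942 * 4e-6 * 80
= 0.6214 MPa

0.6214


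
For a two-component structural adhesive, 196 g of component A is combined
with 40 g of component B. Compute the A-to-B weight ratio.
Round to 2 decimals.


Weight ratio A:B = 196 / 40
= 4.90

4.90


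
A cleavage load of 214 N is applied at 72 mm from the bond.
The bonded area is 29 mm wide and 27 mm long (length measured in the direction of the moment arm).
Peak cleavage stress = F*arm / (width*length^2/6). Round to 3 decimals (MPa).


Moment = 214 * 72 = 15408 N*mm
Section modulus = 29 * 729 / 6 = 21141 / 6 mm^3
Stress = 15408 / (21141 / 6) = 92448 / 21141
= 4.373 MPa

4.373


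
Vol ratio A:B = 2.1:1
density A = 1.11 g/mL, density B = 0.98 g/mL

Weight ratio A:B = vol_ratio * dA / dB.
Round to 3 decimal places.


Weight ratio = 2.1 * 1.11 / 0.98
= 2.379

2.379


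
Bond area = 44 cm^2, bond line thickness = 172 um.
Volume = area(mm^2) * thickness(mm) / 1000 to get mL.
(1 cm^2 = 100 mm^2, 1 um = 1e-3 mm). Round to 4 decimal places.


area_mm2 = 44 * 100 = 4400
blt_mm = 172 * 1e-3 = 0.172
vol_mm3 = 4400 * 0.172 = 756.8
vol_mL = 756.8 / 1000 = 0.7568 mL

0.7568


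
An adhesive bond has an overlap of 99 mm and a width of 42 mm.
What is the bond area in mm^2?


Bond area = overlap * width
= 99 * 42
= 4158 mm^2

4158


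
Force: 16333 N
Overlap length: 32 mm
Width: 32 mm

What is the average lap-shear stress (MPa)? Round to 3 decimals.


Average shear stress = F / (overlap * width)
= 16333 / (32 * 32)
= 15.950 MPa

15.950


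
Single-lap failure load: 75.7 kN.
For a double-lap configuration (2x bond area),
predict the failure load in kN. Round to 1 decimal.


Failure load = 75.7 * 2 = 151.4 kN

151.4


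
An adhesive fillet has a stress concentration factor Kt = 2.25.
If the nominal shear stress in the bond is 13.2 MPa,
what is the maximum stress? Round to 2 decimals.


Max stress = 13.2 * 2.25 = 29.70 MPa

29.70


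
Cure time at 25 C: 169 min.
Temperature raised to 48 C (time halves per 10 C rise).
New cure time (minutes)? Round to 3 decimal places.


Acceleration factor = 2^(23/10) = 4.9246
New time = 169 / 4.9246 = 34.318 min

34.318


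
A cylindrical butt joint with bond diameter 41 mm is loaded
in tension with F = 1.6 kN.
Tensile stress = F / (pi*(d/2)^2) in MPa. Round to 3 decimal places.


Area = pi * (41/2)^2 = 1320.2543 mm^2
Stress = 1.6*1000 / 1320.2543
= 1.212 MPa

1.212


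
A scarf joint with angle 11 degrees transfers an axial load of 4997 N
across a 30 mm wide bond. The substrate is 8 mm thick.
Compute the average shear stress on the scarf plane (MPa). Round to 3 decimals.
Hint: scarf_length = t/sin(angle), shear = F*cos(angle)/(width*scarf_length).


scarf_length = 8 / sin(11 deg) = 41.9267 mm
cos(11 deg) = 0.981627
shear stress = 4997 * 0.981627 / (30 * 41.9267)
= 3.900 MPa

3.900


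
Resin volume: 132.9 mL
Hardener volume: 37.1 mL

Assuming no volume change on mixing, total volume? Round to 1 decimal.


V_total = 132.9 + 37.1 = 170.0 mL

170.0


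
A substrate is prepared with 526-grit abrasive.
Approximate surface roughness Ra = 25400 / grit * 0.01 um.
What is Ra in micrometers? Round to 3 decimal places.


Ra = 25400 / 526 * 0.01 = 0.483 um

0.483


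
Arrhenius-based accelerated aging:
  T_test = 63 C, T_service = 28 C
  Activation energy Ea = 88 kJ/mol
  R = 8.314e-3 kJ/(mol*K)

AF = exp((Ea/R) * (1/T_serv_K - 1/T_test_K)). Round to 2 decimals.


T_test_K = 336.15, T_serv_K = 301.15
AF = exp((88/8.314e-3) * (1/301.15 - 1/336.15))
= 38.84

38.84


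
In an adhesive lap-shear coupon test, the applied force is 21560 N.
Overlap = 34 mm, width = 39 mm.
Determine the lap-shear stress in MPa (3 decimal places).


stress = F / (overlap * width)
= 21560 / (34 * 39)
= 16.259 MPa

16.259


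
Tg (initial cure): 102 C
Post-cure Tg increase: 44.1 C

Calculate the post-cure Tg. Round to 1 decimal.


Post-cure Tg = 102 + 44.1 = 146.1 C

146.1


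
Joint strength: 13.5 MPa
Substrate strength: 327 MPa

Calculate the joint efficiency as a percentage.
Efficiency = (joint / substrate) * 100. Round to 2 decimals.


Efficiency = (13.5 / 327) * 100 = 4.13%

4.13


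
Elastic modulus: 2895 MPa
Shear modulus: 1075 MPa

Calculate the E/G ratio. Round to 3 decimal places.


E / G = 2895 / 1075 = 2.693

2.693


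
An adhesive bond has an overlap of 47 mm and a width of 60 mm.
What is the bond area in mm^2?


Bond area = overlap * width
= 47 * 60
= 2820 mm^2

2820


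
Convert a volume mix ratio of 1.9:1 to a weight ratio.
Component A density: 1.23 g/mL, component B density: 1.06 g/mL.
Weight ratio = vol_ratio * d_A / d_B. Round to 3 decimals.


= 1.9 * 1.23 / 1.06 = 2.205

2.205


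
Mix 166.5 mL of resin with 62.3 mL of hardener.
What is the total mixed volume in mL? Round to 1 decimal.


Total = 166.5 + 62.3 = 228.8 mL

228.8


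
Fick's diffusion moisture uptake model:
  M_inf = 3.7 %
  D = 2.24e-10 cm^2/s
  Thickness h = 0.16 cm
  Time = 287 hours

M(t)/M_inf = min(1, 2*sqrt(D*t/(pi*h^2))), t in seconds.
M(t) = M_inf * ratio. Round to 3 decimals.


t_sec = 287 * 3600 = 1033200
ratio = 2*sqrt(2.24e-10*1033200/(pi*0.16^2))
= min(1, 0.107288)
= 0.107288
M(t) = 3.7 * 0.107288 = 0.397 %

0.397


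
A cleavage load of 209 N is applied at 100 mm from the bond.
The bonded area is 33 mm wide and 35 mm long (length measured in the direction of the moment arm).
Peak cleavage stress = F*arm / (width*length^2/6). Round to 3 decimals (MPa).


Moment = 209 * 100 = 20900 N*mm
Section modulus = 33 * 1225 / 6 = 40425 / 6 mm^3
Stress = 20900 / (40425 / 6) = 125400 / 40425
= 3.102 MPa

3.102


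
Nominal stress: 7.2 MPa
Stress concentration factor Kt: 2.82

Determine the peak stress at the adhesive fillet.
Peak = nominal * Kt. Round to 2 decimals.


Peak stress = 7.2 * 2.82
= 20.30 MPa

20.30


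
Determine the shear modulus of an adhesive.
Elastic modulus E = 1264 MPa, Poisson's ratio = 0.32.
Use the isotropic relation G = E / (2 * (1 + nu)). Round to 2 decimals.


G = 1264 / (2*(1+0.32)) = 1264 / 2.64
= 478.79 MPa

478.79


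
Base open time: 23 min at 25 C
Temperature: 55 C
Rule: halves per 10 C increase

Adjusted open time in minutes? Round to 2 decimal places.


Acceleration = 2^((55-25)/10) = 8.0000
Open time = 23 / 8.0000 = 2.88 min

2.88


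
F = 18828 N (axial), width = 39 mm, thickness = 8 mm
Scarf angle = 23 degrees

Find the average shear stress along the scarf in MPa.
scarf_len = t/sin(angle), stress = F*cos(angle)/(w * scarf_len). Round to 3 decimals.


scarf_len = 8/sin(23 deg) = 20.4744
cos(23 deg) = 0.920505
stress = 18828*0.920505/(39*20.4744) = 21.705 MPa

21.705


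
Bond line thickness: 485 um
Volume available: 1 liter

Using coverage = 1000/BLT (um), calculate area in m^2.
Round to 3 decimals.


1 L = 1e6 mm^3, thickness = 485 um = 0.485 mm
Area = 1e6 / 0.485 mm^2 = (1e6 / 0.485) / 1e6 m^2 = 1000 / 485 m^2
= 2.062 m^2

2.062


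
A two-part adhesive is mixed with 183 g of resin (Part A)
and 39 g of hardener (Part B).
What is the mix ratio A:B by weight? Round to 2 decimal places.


Mix ratio = mass_A / mass_B
= 183 / 39
= 4.69

4.69


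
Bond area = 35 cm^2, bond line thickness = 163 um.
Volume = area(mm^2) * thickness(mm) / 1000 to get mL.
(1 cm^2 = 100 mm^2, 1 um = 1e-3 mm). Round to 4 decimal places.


area_mm2 = 35 * 100 = 3500
blt_mm = 163 * 1e-3 = 0.163
vol_mm3 = 3500 * 0.163 = 570.5
vol_mL = 570.5 / 1000 = 0.5705 mL

0.5705


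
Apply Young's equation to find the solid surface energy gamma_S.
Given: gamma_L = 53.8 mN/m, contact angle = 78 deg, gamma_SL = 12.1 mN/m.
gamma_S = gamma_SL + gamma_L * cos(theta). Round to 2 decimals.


theta_rad = 78 * pi/180 = 1.361357
gamma_S = 12.1 + 53.8 * cos(1.361357)
= 23.29 mN/m

23.29


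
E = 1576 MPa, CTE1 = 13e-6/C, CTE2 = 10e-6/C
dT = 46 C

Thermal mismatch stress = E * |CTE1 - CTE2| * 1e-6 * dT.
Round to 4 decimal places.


= 1576 * 3e-6 * 46
= 0.2175 MPa

0.2175


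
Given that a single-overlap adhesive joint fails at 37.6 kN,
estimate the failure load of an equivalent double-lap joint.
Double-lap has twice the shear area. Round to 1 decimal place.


Double-lap factor = 2
Expected load = 37.6 * 2 = 75.2 kN

75.2


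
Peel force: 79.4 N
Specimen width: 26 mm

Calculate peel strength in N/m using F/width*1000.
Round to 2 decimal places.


Peel strength = 79.4 / 26 * 1000 = 3053.85 N/m

3053.85


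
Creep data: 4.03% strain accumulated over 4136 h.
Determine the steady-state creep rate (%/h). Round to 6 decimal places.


Rate = 4.03 / 4136 = 0.000974 %/h

0.000974


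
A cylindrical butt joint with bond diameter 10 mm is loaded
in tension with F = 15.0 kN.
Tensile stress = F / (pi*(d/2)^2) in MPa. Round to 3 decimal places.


Area = pi * (10/2)^2 = 78.5398 mm^2
Stress = 15.0*1000 / 78.5398
= 190.986 MPa

190.986


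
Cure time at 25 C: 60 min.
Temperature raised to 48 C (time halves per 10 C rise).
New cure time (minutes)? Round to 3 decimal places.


Acceleration factor = 2^(23/10) = 4.9246
New time = 60 / 4.9246 = 12.184 min

12.184


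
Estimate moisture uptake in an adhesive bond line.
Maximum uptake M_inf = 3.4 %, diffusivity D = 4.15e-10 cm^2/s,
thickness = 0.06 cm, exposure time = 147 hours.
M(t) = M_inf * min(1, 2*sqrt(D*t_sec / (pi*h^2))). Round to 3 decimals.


Convert time: 147 h = 529200 s
ratio = min(1, 2*sqrt(4.15e-10*529200/(pi*0.06^2)))
= 0.278701
M(t) = 3.4 * 0.278701 = 0.948%

0.948


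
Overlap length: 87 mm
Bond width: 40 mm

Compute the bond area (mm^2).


Bond area = 87 * 40 = 3480 mm^2

3480


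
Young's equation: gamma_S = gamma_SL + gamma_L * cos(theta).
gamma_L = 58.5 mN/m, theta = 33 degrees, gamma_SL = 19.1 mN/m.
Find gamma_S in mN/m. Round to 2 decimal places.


cos(33 deg) = 0.838671
gamma_S = 19.1 + 58.5 * 0.838671
= 68.16 mN/m

68.16


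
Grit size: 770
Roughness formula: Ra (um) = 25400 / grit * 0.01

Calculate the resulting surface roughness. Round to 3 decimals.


Ra = 25400 / 770 * 0.01
= 0.330 um

0.330


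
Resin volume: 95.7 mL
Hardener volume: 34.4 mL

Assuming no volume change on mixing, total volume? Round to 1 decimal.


V_total = 95.7 + 34.4 = 130.1 mL

130.1


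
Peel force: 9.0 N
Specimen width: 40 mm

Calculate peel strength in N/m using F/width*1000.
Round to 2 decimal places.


Peel strength = 9.0 / 40 * 1000 = 225.00 N/m

225.00


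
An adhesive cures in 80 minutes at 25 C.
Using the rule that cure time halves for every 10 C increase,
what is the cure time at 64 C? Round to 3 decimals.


Factor = 2^((64 - 25) / 10) = 14.9285
Cure time = 80 / 14.9285
= 5.359 minutes

5.359


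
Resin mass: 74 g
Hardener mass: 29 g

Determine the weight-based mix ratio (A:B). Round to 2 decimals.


Ratio = 74 / 29 = 2.55

2.55


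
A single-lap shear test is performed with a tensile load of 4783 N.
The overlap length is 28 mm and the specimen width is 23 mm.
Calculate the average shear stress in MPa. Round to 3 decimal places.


Shear stress = F / (overlap * width)
= 4783 / (28 * 23)
= 4783 / 644
= 7.427 MPa

7.427


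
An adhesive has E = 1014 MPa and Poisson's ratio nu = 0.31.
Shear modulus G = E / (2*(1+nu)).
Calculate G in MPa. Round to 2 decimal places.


G = 1014 / (2*(1+0.31))
= 1014 / 2.62
= 387.02 MPa

387.02


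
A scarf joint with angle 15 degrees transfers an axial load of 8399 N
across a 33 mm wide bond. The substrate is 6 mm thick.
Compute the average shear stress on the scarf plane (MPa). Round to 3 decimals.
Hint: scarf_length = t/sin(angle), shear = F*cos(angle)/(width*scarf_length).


scarf_length = 6 / sin(15 deg) = 23.1822 mm
cos(15 deg) = 0.965926
shear stress = 8399 * 0.965926 / (33 * 23.1822)
= 10.605 MPa

10.605


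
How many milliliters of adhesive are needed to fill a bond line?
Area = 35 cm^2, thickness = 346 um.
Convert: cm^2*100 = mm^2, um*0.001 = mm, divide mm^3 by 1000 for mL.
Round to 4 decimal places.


= (35 * 100) * (346 * 0.001) / 1000
= 1.2110 mL

1.2110


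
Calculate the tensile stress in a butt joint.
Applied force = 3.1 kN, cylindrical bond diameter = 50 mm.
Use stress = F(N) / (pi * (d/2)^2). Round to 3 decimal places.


A = pi * 25.0^2 = 1963.4954 mm^2
sigma = 3100.0 / 1963.4954 = 1.579 MPa

1.579


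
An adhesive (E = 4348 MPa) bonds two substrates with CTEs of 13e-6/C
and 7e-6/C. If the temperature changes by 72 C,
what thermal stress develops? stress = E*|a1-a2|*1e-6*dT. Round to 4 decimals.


Stress = 4348 * |13 - 7| * 1e-6 * 72
= 1.8783 MPa

1.8783


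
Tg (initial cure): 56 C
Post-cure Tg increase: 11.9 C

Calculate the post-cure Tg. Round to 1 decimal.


Post-cure Tg = 56 + 11.9 = 67.9 C

67.9


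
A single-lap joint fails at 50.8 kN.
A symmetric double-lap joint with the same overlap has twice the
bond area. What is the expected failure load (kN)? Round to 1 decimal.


Double-lap load = 2 * 50.8 = 101.6 kN

101.6


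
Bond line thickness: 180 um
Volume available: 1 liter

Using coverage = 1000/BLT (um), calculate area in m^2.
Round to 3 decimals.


1 L = 1e6 mm^3, thickness = 180 um = 0.18 mm
Area = 1e6 / 0.18 mm^2 = (1e6 / 0.18) / 1e6 m^2 = 1000 / 180 m^2
= 5.556 m^2

5.556


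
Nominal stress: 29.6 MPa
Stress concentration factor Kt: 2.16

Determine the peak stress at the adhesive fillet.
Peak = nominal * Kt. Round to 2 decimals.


Peak stress = 29.6 * 2.16
= 63.94 MPa

63.94


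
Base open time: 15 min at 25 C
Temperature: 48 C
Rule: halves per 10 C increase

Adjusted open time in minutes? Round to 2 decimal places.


Acceleration = 2^((48-25)/10) = 4.9246
Open time = 15 / 4.9246 = 3.05 min

3.05


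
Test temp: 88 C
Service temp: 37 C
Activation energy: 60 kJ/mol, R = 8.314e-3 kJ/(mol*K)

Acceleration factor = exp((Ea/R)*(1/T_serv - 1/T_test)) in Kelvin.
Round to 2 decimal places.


AF = exp((60/0.008314)*(1/310.15 - 1/361.15))
= 26.73

26.73


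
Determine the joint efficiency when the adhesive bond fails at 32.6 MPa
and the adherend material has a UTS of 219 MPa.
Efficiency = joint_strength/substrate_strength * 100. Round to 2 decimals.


Joint efficiency = 32.6 / 219 * 100
= 14.89%

14.89


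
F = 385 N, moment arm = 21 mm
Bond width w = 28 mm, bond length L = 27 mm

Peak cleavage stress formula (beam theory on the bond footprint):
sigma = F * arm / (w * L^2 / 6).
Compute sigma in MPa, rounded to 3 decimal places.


sigma = (385 * 21) / (28 * 729 / 6)
= 8085 * 6 / 20412
= 48510 / 20412
= 2.377 MPa

2.377


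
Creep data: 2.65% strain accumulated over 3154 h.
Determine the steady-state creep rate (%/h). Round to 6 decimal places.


Rate = 2.65 / 3154 = 0.000840 %/h

0.000840


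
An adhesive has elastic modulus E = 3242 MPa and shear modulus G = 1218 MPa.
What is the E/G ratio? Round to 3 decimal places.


E/G = 3242 / 1218 = 2.662

2.662


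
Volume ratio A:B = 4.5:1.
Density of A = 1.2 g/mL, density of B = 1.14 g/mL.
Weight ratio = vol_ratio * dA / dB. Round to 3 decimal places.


Wt ratio = 4.5 * 1.2 / 1.14
= 4.737

4.737


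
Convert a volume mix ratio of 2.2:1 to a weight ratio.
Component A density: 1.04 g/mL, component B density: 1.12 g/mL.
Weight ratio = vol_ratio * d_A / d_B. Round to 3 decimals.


= 2.2 * 1.04 / 1.12 = 2.043

2.043


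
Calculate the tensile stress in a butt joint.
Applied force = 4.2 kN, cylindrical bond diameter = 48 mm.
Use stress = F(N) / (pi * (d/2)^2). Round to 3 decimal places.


A = pi * 24.0^2 = 1809.5574 mm^2
sigma = 4200.0 / 1809.5574 = 2.321 MPa

2.321


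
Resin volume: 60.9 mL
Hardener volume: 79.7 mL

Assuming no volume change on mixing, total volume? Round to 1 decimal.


V_total = 60.9 + 79.7 = 140.6 mL

140.6


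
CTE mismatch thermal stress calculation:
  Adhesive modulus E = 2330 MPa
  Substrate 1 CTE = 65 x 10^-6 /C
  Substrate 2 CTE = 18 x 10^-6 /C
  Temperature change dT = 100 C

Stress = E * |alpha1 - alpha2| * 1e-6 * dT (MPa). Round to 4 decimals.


delta_alpha = |65 - 18| = 47 x 10^-6/C
Stress = 2330 * 47e-6 * 100
= 10.9510 MPa

10.9510


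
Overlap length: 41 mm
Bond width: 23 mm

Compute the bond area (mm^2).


Bond area = 41 * 23 = 943 mm^2

943


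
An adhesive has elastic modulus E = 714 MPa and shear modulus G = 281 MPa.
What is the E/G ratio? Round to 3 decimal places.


E/G = 714 / 281 = 2.541

2.541


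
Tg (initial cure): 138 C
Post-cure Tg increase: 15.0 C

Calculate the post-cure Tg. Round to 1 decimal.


Post-cure Tg = 138 + 15.0 = 153.0 C

153.0


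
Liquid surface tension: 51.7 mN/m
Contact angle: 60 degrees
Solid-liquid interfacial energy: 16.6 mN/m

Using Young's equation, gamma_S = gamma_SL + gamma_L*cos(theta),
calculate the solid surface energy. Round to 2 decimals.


gamma_S = 16.6 + 51.7 * cos(60)
= 42.45 mN/m

42.45


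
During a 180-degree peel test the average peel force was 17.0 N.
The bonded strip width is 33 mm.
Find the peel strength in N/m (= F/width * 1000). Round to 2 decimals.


Peel strength = F/width * 1000
= 17.0 / 33 * 1000
= 515.15 N/m

515.15


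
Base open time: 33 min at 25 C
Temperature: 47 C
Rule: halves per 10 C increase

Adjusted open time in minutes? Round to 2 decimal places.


Acceleration = 2^((47-25)/10) = 4.5948
Open time = 33 / 4.5948 = 7.18 min

7.18


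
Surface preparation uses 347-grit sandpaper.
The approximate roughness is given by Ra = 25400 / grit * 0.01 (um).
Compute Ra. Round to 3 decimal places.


Ra = 25400 / 347 * 0.01
= 254 / 347
= 0.732 um

0.732


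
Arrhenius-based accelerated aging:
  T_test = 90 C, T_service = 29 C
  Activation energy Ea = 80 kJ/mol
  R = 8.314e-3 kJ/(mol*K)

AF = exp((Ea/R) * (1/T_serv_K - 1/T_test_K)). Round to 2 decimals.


T_test_K = 363.15, T_serv_K = 302.15
AF = exp((80/8.314e-3) * (1/302.15 - 1/363.15))
= 210.47

210.47


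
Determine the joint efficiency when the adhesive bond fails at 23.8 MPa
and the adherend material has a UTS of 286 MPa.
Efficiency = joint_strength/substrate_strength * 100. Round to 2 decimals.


Joint efficiency = 23.8 / 286 * 100
= 8.32%

8.32


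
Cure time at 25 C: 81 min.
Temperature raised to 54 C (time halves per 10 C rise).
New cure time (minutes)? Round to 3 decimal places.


Acceleration factor = 2^(29/10) = 7.4643
New time = 81 / 7.4643 = 10.852 min

10.852


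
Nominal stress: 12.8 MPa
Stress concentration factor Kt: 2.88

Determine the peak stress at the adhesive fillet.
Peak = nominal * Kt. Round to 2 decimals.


Peak stress = 12.8 * 2.88
= 36.86 MPa

36.86


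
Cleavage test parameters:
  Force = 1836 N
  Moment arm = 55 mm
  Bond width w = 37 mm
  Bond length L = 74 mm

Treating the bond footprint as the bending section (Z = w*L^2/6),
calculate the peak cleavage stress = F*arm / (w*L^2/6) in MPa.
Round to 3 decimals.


M = 1836 * 55 = 100980 N*mm
Z = 37 * 74^2 / 6 = 202612 / 6 mm^3
sigma = M / Z = 6 * 100980 / 202612 = 605880 / 202612
= 2.990 MPa

2.990


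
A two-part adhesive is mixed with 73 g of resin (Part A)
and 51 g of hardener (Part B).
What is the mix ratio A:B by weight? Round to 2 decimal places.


Mix ratio = mass_A / mass_B
= 73 / 51
= 1.43

1.43


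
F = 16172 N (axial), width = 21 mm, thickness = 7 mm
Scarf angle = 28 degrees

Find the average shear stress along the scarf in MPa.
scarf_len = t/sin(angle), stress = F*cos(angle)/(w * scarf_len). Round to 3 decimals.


scarf_len = 7/sin(28 deg) = 14.9104
cos(28 deg) = 0.882948
stress = 16172*0.882948/(21*14.9104) = 45.603 MPa

45.603


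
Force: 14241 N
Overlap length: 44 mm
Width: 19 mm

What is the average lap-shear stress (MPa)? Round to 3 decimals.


Average shear stress = F / (overlap * width)
= 14241 / (44 * 19)
= 17.035 MPa

17.035


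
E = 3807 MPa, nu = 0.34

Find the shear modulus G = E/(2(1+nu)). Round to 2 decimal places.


G = 3807 / (2 * 1.34)
= 1420.52 MPa

1420.52


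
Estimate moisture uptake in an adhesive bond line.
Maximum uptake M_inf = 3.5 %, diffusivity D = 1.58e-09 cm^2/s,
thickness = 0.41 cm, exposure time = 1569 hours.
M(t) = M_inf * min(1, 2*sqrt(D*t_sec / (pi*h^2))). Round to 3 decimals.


Convert time: 1569 h = 5648400 s
ratio = min(1, 2*sqrt(1.58e-09*5648400/(pi*0.41^2)))
= 0.259993
M(t) = 3.5 * 0.259993 = 0.910%

0.910


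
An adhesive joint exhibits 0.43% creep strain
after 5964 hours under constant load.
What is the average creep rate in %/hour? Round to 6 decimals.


Creep rate = strain / time
= 0.43 / 5964
= 0.000072 %/h

0.000072


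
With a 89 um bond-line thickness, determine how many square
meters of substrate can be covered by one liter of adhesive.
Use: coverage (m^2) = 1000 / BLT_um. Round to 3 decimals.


Coverage = 1000 / 89 = 11.236 m^2

11.236


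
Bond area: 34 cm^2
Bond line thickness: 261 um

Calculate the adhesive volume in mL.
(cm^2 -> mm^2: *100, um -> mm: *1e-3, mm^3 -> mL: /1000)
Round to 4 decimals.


V = 34*100 * 261*1e-3 / 1000
= 0.8874 mL

0.8874


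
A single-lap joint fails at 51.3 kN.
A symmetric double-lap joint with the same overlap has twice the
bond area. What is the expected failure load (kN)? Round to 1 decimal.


Double-lap load = 2 * 51.3 = 102.6 kN

102.6


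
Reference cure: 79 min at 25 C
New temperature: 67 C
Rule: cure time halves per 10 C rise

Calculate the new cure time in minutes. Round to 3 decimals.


factor = 2^((67-25)/10) = 18.3792
t_new = 79 / 18.3792 = 4.298 min

4.298


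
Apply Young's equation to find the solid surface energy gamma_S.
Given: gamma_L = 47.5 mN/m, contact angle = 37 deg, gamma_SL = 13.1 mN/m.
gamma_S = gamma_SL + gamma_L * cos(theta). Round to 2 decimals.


theta_rad = 37 * pi/180 = 0.645772
gamma_S = 13.1 + 47.5 * cos(0.645772)
= 51.04 mN/m

51.04


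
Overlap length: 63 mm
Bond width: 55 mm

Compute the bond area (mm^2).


Bond area = 63 * 55 = 3465 mm^2

3465


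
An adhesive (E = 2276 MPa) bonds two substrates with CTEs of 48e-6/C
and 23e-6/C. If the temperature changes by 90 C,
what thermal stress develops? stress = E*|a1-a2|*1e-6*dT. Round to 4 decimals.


Stress = 2276 * |48 - 23| * 1e-6 * 90
= 5.1210 MPa

5.1210


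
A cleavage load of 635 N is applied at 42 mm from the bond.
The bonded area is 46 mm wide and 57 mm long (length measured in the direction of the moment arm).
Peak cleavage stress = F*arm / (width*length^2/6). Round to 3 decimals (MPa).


Moment = 635 * 42 = 26670 N*mm
Section modulus = 46 * 3249 / 6 = 149454 / 6 mm^3
Stress = 26670 / (149454 / 6) = 160020 / 149454
= 1.071 MPa

1.071


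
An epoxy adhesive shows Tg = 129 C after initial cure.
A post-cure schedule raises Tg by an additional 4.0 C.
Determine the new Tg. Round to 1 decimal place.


New Tg = 129 + 4.0
= 133.0 C

133.0


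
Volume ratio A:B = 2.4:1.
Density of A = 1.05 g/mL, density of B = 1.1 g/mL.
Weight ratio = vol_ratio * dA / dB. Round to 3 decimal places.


Wt ratio = 2.4 * 1.05 / 1.1
= 2.291

2.291


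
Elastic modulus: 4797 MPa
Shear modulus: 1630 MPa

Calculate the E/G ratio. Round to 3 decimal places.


E / G = 4797 / 1630 = 2.943

2.943


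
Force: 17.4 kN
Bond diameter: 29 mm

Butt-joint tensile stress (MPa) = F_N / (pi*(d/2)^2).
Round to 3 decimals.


F_N = 17.4 * 1000 = 17400.0 N
A = pi*(14.5)^2 = 660.5199 mm^2
stress = 17400.0 / 660.5199 = 26.343 MPa

26.343


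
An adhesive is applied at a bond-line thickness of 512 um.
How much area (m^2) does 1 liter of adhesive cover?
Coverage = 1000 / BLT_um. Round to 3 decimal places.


Coverage = 1000 / 512 = 1.953 m^2

1.953


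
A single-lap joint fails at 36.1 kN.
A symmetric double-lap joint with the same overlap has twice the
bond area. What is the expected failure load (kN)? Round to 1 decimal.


Double-lap load = 2 * 36.1 = 72.2 kN

72.2
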